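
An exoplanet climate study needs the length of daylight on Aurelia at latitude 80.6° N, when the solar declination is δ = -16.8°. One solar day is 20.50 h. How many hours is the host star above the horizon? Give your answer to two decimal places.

cos h₀ = −tan ϕ · tan δ = 1.8237 ≥ 1, so the host star never rises (polar night) and h₀ = 0.
Daylight = 2h₀/(2π) × 20.50 h = (0.0000/π) × 20.50 = 0.00 h.

0.00 h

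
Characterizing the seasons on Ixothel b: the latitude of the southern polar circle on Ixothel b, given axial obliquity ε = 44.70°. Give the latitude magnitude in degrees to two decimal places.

The polar circle is the lowest latitude that experiences at least one full rotation of continuous darkness at the northern-summer solstice; it lies at |φ| = 90° − ε = 90° − 44.70° = 45.30°.

45.30°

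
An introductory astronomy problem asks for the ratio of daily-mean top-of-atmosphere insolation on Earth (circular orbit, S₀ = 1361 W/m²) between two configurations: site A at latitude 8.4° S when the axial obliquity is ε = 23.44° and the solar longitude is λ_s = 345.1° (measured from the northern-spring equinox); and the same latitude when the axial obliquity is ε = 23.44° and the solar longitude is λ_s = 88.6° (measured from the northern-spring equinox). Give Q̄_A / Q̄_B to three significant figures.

— Configuration A (φ=-8.4°):
Solar declination: sin δ = sin ε · sin λ_s = sin 23.44° × sin 345.1° = -0.10228, so δ = -5.871°.
cos H₀ = −tan(-8.4°) tan(-5.871°) = -0.0152, H₀ = 1.5860 rad.
Bracket: H₀ sin φ sin δ + cos φ cos δ sin H₀ = 1.5860×-0.14608×-0.10228 + 0.98927×0.99476×0.99988 = 0.023697 + 0.983968 = 1.007665.
Q̄ = (S₀/π) × [bracket] = (1361/π) × 1.007665 = 436.54 W/m².
— Configuration B (φ=-8.4°):
Solar declination: sin δ = sin ε · sin λ_s = sin 23.44° × sin 88.6° = 0.39767, so δ = +23.433°.
cos H₀ = −tan(-8.4°) tan(+23.433°) = 0.0640, H₀ = 1.5068 rad.
Bracket: H₀ sin φ sin δ + cos φ cos δ sin H₀ = 1.5068×-0.14608×0.39767 + 0.98927×0.91753×0.99795 = -0.087532 + 0.905824 = 0.818292.
Q̄ = (S₀/π) × [bracket] = (1361/π) × 0.818292 = 354.50 W/m².
Ratio Q̄_A / Q̄_B = 436.54 / 354.50 = 1.231.

Q̄_A / Q̄_B ≈ 1.23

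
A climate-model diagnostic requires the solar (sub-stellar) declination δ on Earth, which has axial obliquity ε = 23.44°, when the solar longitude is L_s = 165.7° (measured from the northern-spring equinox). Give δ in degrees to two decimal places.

δ = +5.64°

sin δ = sin ε · sin L_s = sin 23.44° × sin 165.7° = 0.098253.
δ = arcsin(0.098253) = +5.64°.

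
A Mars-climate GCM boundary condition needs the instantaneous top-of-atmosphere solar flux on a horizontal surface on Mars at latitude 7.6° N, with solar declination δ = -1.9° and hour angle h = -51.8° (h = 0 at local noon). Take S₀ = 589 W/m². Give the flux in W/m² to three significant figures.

cos θ_z = sin φ sin δ + cos φ cos δ cos h = -0.004385 + 0.612639 = 0.608254.
Flux = S₀ · cos θ_z = 589 × 0.608254 = 358.3 W/m².

358 W/m²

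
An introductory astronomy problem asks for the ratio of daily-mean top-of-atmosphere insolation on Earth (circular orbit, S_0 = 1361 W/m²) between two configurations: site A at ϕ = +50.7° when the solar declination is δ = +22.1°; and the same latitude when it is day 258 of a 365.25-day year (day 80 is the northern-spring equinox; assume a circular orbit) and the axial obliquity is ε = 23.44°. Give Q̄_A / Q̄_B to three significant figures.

— Configuration A (ϕ=+50.7°):
cos h₀ = −tan(+50.7°) tan(+22.100°) = -0.4961, h₀ = 2.0899 rad.
Bracket: h₀ sin ϕ sin δ + cos ϕ cos δ sin h₀ = 2.0899×0.77384×0.37622 + 0.63338×0.92653×0.86826 = 0.608441 + 0.509535 = 1.117976.
Q̄ = (S_0/π) × [bracket] = (1361/π) × 1.117976 = 484.33 W/m².
— Configuration B (ϕ=+50.7°):
Solar longitude: L_s = 360° × (258 − 80)/365.25 = 175.441°.
sin δ = sin 23.44° × sin 175.441° = 0.03162, so δ = +1.812°.
cos h₀ = −tan(+50.7°) tan(+1.812°) = -0.0386, h₀ = 1.6095 rad.
Bracket: h₀ sin ϕ sin δ + cos ϕ cos δ sin h₀ = 1.6095×0.77384×0.03162 + 0.63338×0.99950×0.99925 = 0.039383 + 0.632589 = 0.671972.
Q̄ = (S_0/π) × [bracket] = (1361/π) × 0.671972 = 291.11 W/m².
Ratio Q̄_A / Q̄_B = 484.33 / 291.11 = 1.664.

Q̄_A / Q̄_B ≈ 1.66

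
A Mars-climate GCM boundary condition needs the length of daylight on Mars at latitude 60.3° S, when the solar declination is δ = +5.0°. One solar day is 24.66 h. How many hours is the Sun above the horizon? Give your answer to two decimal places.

11.12 h

cos H₀ = −tan φ · tan δ = −tan(-60.3°) × tan(+5.000°) = 0.1534, so H₀ = 1.4168 rad = 81.18°.
Daylight = 2H₀/(2π) × 24.66 h = (1.4168/π) × 24.66 = 11.12 h.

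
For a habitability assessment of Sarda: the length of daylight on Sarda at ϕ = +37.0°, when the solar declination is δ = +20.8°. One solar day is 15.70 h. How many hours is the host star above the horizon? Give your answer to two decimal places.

9.30 h

cos h₀ = −tan ϕ · tan δ = −tan(+37.0°) × tan(+20.800°) = -0.2862, so h₀ = 1.8611 rad = 106.63°.
Daylight = 2h₀/(2π) × 15.70 h = (1.8611/π) × 15.70 = 9.30 h.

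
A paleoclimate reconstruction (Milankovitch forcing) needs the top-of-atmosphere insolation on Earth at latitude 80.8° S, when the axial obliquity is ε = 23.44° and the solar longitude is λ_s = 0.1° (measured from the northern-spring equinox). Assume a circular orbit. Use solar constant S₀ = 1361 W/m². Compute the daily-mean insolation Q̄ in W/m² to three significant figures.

Q̄ ≈ 68.8 W/m²

Solar declination: sin δ = sin ε · sin λ_s = sin 23.44° × sin 0.1° = 0.00069, so δ = +0.040°.
cos H₀ = −tan(-80.8°) tan(+0.040°) = 0.0043, H₀ = 1.5665 rad.
Bracket: H₀ sin φ sin δ + cos φ cos δ sin H₀ = 1.5665×-0.98714×0.00069 + 0.15988×1.00000×0.99999 = -0.001067 + 0.159878 = 0.158811.
Q̄ = (S₀/π) × [bracket] = (1361/π) × 0.158811 = 68.80 W/m².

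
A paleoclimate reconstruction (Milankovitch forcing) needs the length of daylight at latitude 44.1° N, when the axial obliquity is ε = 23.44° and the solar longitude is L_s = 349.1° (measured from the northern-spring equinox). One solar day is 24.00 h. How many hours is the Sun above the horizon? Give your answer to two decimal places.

11.44 h

Solar declination: sin δ = sin ε · sin L_s = sin 23.44° × sin 349.1° = -0.07522, so δ = -4.314°.
cos h₀ = −tan ϕ · tan δ = −tan(+44.1°) × tan(-4.314°) = 0.0731, so h₀ = 1.4976 rad = 85.81°.
Daylight = 2h₀/(2π) × 24.00 h = (1.4976/π) × 24.00 = 11.44 h.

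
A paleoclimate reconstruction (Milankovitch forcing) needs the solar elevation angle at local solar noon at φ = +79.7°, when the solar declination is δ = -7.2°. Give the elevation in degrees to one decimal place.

At local noon the hour angle is zero, so the zenith angle equals |φ − δ| = |+79.7° − (-7.200°)| = 86.900°.
Elevation = 90° − 86.900° = 3.1°.

3.1°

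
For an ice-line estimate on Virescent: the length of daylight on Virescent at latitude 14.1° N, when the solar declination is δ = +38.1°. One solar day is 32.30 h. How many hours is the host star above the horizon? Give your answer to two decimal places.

18.19 h

cos h₀ = −tan ϕ · tan δ = −tan(+14.1°) × tan(+38.100°) = -0.1970, so h₀ = 1.7690 rad = 101.36°.
Daylight = 2h₀/(2π) × 32.30 h = (1.7690/π) × 32.30 = 18.19 h.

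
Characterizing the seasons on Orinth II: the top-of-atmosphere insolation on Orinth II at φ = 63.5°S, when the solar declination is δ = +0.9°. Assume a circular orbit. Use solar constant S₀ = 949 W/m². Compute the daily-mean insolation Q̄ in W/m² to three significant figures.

Q̄ ≈ 128 W/m²

cos H₀ = −tan(-63.5°) tan(+0.900°) = 0.0315, H₀ = 1.5393 rad.
Bracket: H₀ sin φ sin δ + cos φ cos δ sin H₀ = 1.5393×-0.89493×0.01571 + 0.44620×0.99988×0.99950 = -0.021642 + 0.445923 = 0.424281.
Q̄ = (S₀/π) × [bracket] = (949/π) × 0.424281 = 128.2 W/m².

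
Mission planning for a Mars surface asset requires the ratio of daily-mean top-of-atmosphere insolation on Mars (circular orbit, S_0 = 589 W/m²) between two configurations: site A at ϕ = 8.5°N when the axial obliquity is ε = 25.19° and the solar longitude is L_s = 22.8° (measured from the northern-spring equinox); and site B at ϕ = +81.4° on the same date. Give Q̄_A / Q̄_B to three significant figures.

Q̄_A / Q̄_B ≈ 1.98

— Configuration A (ϕ=+8.5°):
Solar declination: sin δ = sin ε · sin L_s = sin 25.19° × sin 22.8° = 0.16493, so δ = +9.493°.
cos h₀ = −tan(+8.5°) tan(+9.493°) = -0.0250, h₀ = 1.5958 rad.
Bracket: h₀ sin ϕ sin δ + cos ϕ cos δ sin h₀ = 1.5958×0.14781×0.16493 + 0.98902×0.98630×0.99969 = 0.038903 + 0.975168 = 1.014071.
Q̄ = (S_0/π) × [bracket] = (589/π) × 1.014071 = 190.12 W/m².
— Configuration B (ϕ=+81.4°):
cos h₀ = −tan(+81.4°) tan(+9.493°) = -1.1057 ≤ −1 ⇒ polar day, h₀ = π.
Bracket: h₀ sin ϕ sin δ + cos ϕ cos δ sin h₀ = 3.1416×0.98876×0.16493 + 0.14954×0.98630×0.00000 = 0.512320 + 0.000000 = 0.512320.
Q̄ = (S_0/π) × [bracket] = (589/π) × 0.512320 = 96.052 W/m².
Ratio Q̄_A / Q̄_B = 190.12 / 96.052 = 1.979.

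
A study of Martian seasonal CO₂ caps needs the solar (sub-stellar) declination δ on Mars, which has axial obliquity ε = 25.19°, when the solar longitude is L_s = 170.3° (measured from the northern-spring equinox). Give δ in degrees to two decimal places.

δ = +4.11°

sin δ = sin ε · sin L_s = sin 25.19° × sin 170.3° = 0.071713.
δ = arcsin(0.071713) = +4.11°.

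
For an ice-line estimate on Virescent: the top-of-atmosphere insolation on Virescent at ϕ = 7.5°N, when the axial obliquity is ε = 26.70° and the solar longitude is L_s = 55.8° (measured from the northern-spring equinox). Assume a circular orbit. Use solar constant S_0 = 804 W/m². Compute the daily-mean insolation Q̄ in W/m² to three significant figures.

Q̄ ≈ 255 W/m²

Solar declination: sin δ = sin ε · sin L_s = sin 26.70° × sin 55.8° = 0.37162, so δ = +21.816°.
cos h₀ = −tan(+7.5°) tan(+21.816°) = -0.0527, h₀ = 1.6235 rad.
Bracket: h₀ sin ϕ sin δ + cos ϕ cos δ sin h₀ = 1.6235×0.13053×0.37162 + 0.99144×0.92838×0.99861 = 0.078752 + 0.919154 = 0.997906.
Q̄ = (S_0/π) × [bracket] = (804/π) × 0.997906 = 255.4 W/m².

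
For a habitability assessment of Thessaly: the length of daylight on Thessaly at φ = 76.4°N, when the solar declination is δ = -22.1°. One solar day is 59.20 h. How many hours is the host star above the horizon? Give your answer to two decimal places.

cos H₀ = −tan φ · tan δ = 1.6784 ≥ 1, so the host star never rises (polar night) and H₀ = 0.
Daylight = 2H₀/(2π) × 59.20 h = (0.0000/π) × 59.20 = 0.00 h.

0.00 h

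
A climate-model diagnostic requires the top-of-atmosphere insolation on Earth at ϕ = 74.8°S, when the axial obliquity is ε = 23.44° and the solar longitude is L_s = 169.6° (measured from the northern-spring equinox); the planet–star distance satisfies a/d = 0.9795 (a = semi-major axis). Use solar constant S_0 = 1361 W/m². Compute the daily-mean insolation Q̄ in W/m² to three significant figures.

Solar declination: sin δ = sin ε · sin L_s = sin 23.44° × sin 169.6° = 0.07181, so δ = +4.118°.
cos h₀ = −tan(-74.8°) tan(+4.118°) = 0.2650, h₀ = 1.3026 rad.
Bracket: h₀ sin ϕ sin δ + cos ϕ cos δ sin h₀ = 1.3026×-0.96502×0.07181 + 0.26219×0.99742×0.96425 = -0.090268 + 0.252164 = 0.161896.
Inverse-square distance factor (a/d)² = 0.9795² = 0.959420.
Q̄ = (S_0/π) × 0.959420 × [bracket] = (1361/π) × 0.959420 × 0.161896 = 67.29 W/m².

Q̄ ≈ 67.3 W/m²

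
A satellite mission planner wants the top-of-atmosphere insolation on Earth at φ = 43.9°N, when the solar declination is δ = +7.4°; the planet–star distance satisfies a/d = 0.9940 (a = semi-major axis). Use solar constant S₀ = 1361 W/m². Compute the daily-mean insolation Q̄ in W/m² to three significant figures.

cos H₀ = −tan(+43.9°) tan(+7.400°) = -0.1250, H₀ = 1.6961 rad.
Bracket: H₀ sin φ sin δ + cos φ cos δ sin H₀ = 1.6961×0.69340×0.12880 + 0.72055×0.99167×0.99216 = 0.151479 + 0.708946 = 0.860425.
Inverse-square distance factor (a/d)² = 0.9940² = 0.988036.
Q̄ = (S₀/π) × 0.988036 × [bracket] = (1361/π) × 0.988036 × 0.860425 = 368.3 W/m².

Q̄ ≈ 368 W/m²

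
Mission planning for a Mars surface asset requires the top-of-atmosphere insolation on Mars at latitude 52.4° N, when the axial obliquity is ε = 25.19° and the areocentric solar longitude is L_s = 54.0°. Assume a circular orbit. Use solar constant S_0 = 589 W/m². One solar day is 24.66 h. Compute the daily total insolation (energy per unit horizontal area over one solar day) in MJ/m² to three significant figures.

17.8 MJ/m²

sin δ = sin 25.19° × sin 54.0° = 0.34433, so δ = +20.141°.
cos h₀ = −tan(+52.4°) tan(+20.141°) = -0.4763, h₀ = 2.0672 rad.
Bracket: h₀ sin ϕ sin δ + cos ϕ cos δ sin h₀ = 2.0672×0.79229×0.34433 + 0.61015×0.93885×0.87931 = 0.563951 + 0.503703 = 1.067654.
Q̄ = (S_0/π) × [bracket] = (589/π) × 1.067654 = 200.17 W/m².
Daily total = Q̄ × 24.66 h × 3600 s/h = 200.17 × 24.66 × 3600 / 10⁶ = 17.77 MJ/m².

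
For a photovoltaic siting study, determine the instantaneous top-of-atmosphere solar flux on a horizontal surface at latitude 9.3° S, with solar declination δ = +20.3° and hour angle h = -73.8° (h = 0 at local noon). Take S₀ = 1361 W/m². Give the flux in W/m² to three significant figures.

cos θ_z = sin φ sin δ + cos φ cos δ cos h = -0.056066 + 0.258223 = 0.202157.
Flux = S₀ · cos θ_z = 1361 × 0.202157 = 275.1 W/m².

275 W/m²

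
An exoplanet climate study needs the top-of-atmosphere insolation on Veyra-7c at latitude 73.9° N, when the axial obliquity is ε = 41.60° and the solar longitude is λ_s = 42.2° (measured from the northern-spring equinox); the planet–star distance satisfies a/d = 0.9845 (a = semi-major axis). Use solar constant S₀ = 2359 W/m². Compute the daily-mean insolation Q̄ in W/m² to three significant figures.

Q̄ ≈ 980 W/m²

Solar declination: sin δ = sin ε · sin λ_s = sin 41.60° × sin 42.2° = 0.44597, so δ = +26.486°.
cos H₀ = −tan(+73.9°) tan(+26.486°) = -1.7263 ≤ −1 ⇒ polar day, H₀ = π.
Bracket: H₀ sin φ sin δ + cos φ cos δ sin H₀ = 3.1416×0.96078×0.44597 + 0.27731×0.89505×0.00000 = 1.346110 + 0.000000 = 1.346110.
Inverse-square distance factor (a/d)² = 0.9845² = 0.969240.
Q̄ = (S₀/π) × 0.969240 × [bracket] = (2359/π) × 0.969240 × 1.346110 = 979.7 W/m².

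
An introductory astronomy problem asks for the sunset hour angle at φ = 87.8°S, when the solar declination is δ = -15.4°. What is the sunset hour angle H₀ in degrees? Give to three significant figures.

Sunrise equation: cos H₀ = −tan φ · tan δ = -7.1701 ≤ −1, so the Sun never sets (polar day) and H₀ = π.

H₀ = 180°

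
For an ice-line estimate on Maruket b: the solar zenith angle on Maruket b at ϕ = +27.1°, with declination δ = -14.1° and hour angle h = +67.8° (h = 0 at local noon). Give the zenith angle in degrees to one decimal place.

θ_z = 77.6°

cos θ_z = sin ϕ sin δ + cos ϕ cos δ cos h = -0.110978 + 0.326225 = 0.215247.
θ_z = arccos(0.215247) = 77.6°.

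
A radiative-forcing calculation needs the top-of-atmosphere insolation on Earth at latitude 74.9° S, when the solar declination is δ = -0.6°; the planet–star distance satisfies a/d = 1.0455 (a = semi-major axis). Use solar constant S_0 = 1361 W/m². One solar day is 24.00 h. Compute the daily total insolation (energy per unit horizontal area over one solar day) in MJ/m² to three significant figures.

cos h₀ = −tan(-74.9°) tan(-0.600°) = -0.0388, h₀ = 1.6096 rad.
Bracket: h₀ sin ϕ sin δ + cos ϕ cos δ sin h₀ = 1.6096×-0.96547×-0.01047 + 0.26050×0.99995×0.99925 = 0.016271 + 0.260292 = 0.276563.
Inverse-square distance factor (a/d)² = 1.0455² = 1.093070.
Q̄ = (S_0/π) × 1.093070 × [bracket] = (1361/π) × 1.093070 × 0.276563 = 130.96 W/m².
Daily total = Q̄ × 24.00 h × 3600 s/h = 130.96 × 24.00 × 3600 / 10⁶ = 11.31 MJ/m².

11.3 MJ/m²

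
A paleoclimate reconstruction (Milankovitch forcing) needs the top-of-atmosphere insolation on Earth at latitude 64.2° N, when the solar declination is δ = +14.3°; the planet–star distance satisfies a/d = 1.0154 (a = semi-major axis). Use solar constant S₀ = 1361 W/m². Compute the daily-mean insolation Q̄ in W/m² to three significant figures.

cos H₀ = −tan(+64.2°) tan(+14.300°) = -0.5273, H₀ = 2.1262 rad.
Bracket: H₀ sin φ sin δ + cos φ cos δ sin H₀ = 2.1262×0.90032×0.24700 + 0.43523×0.96902×0.84969 = 0.472822 + 0.358354 = 0.831176.
Inverse-square distance factor (a/d)² = 1.0154² = 1.031037.
Q̄ = (S₀/π) × 1.031037 × [bracket] = (1361/π) × 1.031037 × 0.831176 = 371.3 W/m².

Q̄ ≈ 371 W/m²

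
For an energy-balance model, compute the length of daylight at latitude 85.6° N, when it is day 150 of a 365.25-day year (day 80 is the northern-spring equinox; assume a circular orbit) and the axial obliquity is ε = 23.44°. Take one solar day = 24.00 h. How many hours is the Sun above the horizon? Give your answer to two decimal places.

24.00 h

Solar longitude: λ_s = 360° × (150 − 80)/365.25 = 68.994°.
sin δ = sin 23.44° × sin 68.994° = 0.37135, so δ = +21.799°.
Sunrise equation: cos H₀ = −tan φ · tan δ = -5.1978 ≤ −1, so the Sun never sets (polar day) and H₀ = π.
Daylight = 2H₀/(2π) × 24.00 h = (3.1416/π) × 24.00 = 24.00 h.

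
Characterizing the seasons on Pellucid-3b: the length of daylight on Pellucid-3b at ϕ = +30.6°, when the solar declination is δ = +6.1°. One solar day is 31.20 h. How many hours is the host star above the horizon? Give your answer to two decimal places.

16.23 h

cos h₀ = −tan ϕ · tan δ = −tan(+30.6°) × tan(+6.100°) = -0.0632, so h₀ = 1.6340 rad = 93.62°.
Daylight = 2h₀/(2π) × 31.20 h = (1.6340/π) × 31.20 = 16.23 h.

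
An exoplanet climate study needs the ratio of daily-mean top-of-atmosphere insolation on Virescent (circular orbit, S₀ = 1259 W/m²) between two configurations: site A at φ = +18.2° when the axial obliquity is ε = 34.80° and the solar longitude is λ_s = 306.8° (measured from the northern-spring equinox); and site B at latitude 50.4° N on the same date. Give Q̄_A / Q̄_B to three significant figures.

Q̄_A / Q̄_B ≈ 4.97

— Configuration A (φ=+18.2°):
Solar declination: sin δ = sin ε · sin λ_s = sin 34.80° × sin 306.8° = -0.45699, so δ = -27.193°.
cos H₀ = −tan(+18.2°) tan(-27.193°) = 0.1689, H₀ = 1.4011 rad.
Bracket: H₀ sin φ sin δ + cos φ cos δ sin H₀ = 1.4011×0.31233×-0.45699 + 0.94997×0.88947×0.98563 = -0.199981 + 0.832828 = 0.632847.
Q̄ = (S₀/π) × [bracket] = (1259/π) × 0.632847 = 253.61 W/m².
— Configuration B (φ=+50.4°):
cos H₀ = −tan(+50.4°) tan(-27.193°) = 0.6210, H₀ = 0.9007 rad.
Bracket: H₀ sin φ sin δ + cos φ cos δ sin H₀ = 0.9007×0.77051×-0.45699 + 0.63742×0.88947×0.78377 = -0.317150 + 0.444371 = 0.127221.
Q̄ = (S₀/π) × [bracket] = (1259/π) × 0.127221 = 50.984 W/m².
Ratio Q̄_A / Q̄_B = 253.61 / 50.984 = 4.974.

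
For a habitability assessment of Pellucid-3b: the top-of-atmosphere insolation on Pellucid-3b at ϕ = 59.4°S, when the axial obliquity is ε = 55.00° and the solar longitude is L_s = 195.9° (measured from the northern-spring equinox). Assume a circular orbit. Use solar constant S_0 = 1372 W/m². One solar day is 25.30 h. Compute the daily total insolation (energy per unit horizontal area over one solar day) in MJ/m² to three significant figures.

Solar declination: sin δ = sin ε · sin L_s = sin 55.00° × sin 195.9° = -0.22441, so δ = -12.968°.
cos h₀ = −tan(-59.4°) tan(-12.968°) = -0.3894, h₀ = 1.9708 rad.
Bracket: h₀ sin ϕ sin δ + cos ϕ cos δ sin h₀ = 1.9708×-0.86074×-0.22441 + 0.50904×0.97449×0.92107 = 0.380677 + 0.456901 = 0.837578.
Q̄ = (S_0/π) × [bracket] = (1372/π) × 0.837578 = 365.79 W/m².
Daily total = Q̄ × 25.30 h × 3600 s/h = 365.79 × 25.30 × 3600 / 10⁶ = 33.32 MJ/m².

33.3 MJ/m²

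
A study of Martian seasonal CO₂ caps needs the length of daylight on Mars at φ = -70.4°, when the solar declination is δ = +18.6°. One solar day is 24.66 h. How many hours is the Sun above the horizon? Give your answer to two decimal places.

cos H₀ = −tan φ · tan δ = −tan(-70.4°) × tan(+18.600°) = 0.9451, so H₀ = 0.3329 rad = 19.07°.
Daylight = 2H₀/(2π) × 24.66 h = (0.3329/π) × 24.66 = 2.61 h.

2.61 h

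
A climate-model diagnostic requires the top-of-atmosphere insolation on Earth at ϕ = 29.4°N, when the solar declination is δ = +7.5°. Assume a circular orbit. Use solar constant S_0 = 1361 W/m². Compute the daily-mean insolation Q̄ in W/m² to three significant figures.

Q̄ ≈ 419 W/m²

cos h₀ = −tan(+29.4°) tan(+7.500°) = -0.0742, h₀ = 1.6450 rad.
Bracket: h₀ sin ϕ sin δ + cos ϕ cos δ sin h₀ = 1.6450×0.49090×0.13053 + 0.87121×0.99144×0.99724 = 0.105407 + 0.861368 = 0.966775.
Q̄ = (S_0/π) × [bracket] = (1361/π) × 0.966775 = 418.8 W/m².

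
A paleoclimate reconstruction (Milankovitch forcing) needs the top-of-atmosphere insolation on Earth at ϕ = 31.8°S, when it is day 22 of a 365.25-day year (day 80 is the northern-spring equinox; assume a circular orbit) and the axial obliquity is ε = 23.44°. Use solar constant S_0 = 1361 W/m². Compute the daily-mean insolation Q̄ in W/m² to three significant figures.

Q̄ ≈ 475 W/m²

Solar longitude: L_s = 360° × (22 − 80)/365.25 = -57.166°, i.e. -57.166° + 360° = 302.834°.
sin δ = sin 23.44° × sin 302.834° = -0.33424, so δ = -19.526°.
cos h₀ = −tan(-31.8°) tan(-19.526°) = -0.2199, h₀ = 1.7925 rad.
Bracket: h₀ sin ϕ sin δ + cos ϕ cos δ sin h₀ = 1.7925×-0.52696×-0.33424 + 0.84989×0.94249×0.97553 = 0.315715 + 0.781412 = 1.097127.
Q̄ = (S_0/π) × [bracket] = (1361/π) × 1.097127 = 475.3 W/m².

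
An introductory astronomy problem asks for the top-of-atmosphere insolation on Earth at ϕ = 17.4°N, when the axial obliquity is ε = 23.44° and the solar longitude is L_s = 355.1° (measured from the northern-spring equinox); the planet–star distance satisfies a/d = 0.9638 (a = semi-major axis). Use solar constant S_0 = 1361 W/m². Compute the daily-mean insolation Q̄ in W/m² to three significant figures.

Solar declination: sin δ = sin ε · sin L_s = sin 23.44° × sin 355.1° = -0.03398, so δ = -1.947°.
cos h₀ = −tan(+17.4°) tan(-1.947°) = 0.0107, h₀ = 1.5601 rad.
Bracket: h₀ sin ϕ sin δ + cos ϕ cos δ sin h₀ = 1.5601×0.29904×-0.03398 + 0.95424×0.99942×0.99994 = -0.015853 + 0.953629 = 0.937776.
Inverse-square distance factor (a/d)² = 0.9638² = 0.928910.
Q̄ = (S_0/π) × 0.928910 × [bracket] = (1361/π) × 0.928910 × 0.937776 = 377.4 W/m².

Q̄ ≈ 377 W/m²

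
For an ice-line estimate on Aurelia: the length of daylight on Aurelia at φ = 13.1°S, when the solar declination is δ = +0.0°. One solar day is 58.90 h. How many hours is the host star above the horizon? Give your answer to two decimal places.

29.45 h

cos H₀ = −tan φ · tan δ = −tan(-13.1°) × tan(+0.000°) = 0.0000, so H₀ = 1.5708 rad = 90.00°.
Daylight = 2H₀/(2π) × 58.90 h = (1.5708/π) × 58.90 = 29.45 h.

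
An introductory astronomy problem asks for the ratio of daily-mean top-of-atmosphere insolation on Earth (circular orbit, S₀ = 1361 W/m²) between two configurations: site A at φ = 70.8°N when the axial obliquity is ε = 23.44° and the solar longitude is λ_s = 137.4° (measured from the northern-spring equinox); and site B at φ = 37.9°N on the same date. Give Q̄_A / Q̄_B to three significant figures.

Q̄_A / Q̄_B ≈ 0.795

— Configuration A (φ=+70.8°):
Solar declination: sin δ = sin ε · sin λ_s = sin 23.44° × sin 137.4° = 0.26925, so δ = +15.620°.
cos H₀ = −tan(+70.8°) tan(+15.620°) = -0.8028, H₀ = 2.5028 rad.
Bracket: H₀ sin φ sin δ + cos φ cos δ sin H₀ = 2.5028×0.94438×0.26925 + 0.32887×0.96307×0.59619 = 0.636398 + 0.188828 = 0.825226.
Q̄ = (S₀/π) × [bracket] = (1361/π) × 0.825226 = 357.50 W/m².
— Configuration B (φ=+37.9°):
cos H₀ = −tan(+37.9°) tan(+15.620°) = -0.2176, H₀ = 1.7902 rad.
Bracket: H₀ sin φ sin δ + cos φ cos δ sin H₀ = 1.7902×0.61429×0.26925 + 0.78908×0.96307×0.97603 = 0.296095 + 0.741724 = 1.037819.
Q̄ = (S₀/π) × [bracket] = (1361/π) × 1.037819 = 449.60 W/m².
Ratio Q̄_A / Q̄_B = 357.50 / 449.60 = 0.7952.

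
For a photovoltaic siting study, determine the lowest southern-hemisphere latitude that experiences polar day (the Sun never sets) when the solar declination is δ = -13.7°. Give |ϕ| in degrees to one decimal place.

Polar day requires cos h₀ = −tan ϕ tan δ ≤ −1, i.e. tan ϕ tan δ ≥ 1.
The boundary is |tan ϕ| · |tan δ| = 1, so |ϕ| = 90° − |δ| = 90° − 13.7° = 76.3° in the southern hemisphere.

|ϕ| = 76.3°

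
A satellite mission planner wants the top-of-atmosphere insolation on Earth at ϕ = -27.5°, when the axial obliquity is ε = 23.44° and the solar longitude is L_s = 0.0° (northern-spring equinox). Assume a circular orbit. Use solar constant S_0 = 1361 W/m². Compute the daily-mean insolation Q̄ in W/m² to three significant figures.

Solar declination: sin δ = sin ε · sin L_s = sin 23.44° × sin 0.0° = 0.00000, so δ = +0.000°.
cos h₀ = −tan(-27.5°) tan(+0.000°) = 0.0000, h₀ = 1.5708 rad.
Bracket: h₀ sin ϕ sin δ + cos ϕ cos δ sin h₀ = 1.5708×-0.46175×0.00000 + 0.88701×1.00000×1.00000 = -0.000000 + 0.887010 = 0.887010.
Q̄ = (S_0/π) × [bracket] = (1361/π) × 0.887010 = 384.3 W/m².

Q̄ ≈ 384 W/m²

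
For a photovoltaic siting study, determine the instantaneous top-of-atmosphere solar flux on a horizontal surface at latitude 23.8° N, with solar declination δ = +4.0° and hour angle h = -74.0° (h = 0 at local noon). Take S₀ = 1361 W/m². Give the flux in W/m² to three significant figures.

381 W/m²

cos θ_z = sin φ sin δ + cos φ cos δ cos h = 0.028150 + 0.251583 = 0.279733.
Flux = S₀ · cos θ_z = 1361 × 0.279733 = 380.7 W/m².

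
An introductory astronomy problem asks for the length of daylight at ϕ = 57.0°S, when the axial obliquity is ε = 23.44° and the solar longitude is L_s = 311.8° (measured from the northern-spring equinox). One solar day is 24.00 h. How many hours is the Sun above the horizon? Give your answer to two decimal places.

15.81 h

Solar declination: sin δ = sin ε · sin L_s = sin 23.44° × sin 311.8° = -0.29654, so δ = -17.250°.
cos h₀ = −tan ϕ · tan δ = −tan(-57.0°) × tan(-17.250°) = -0.4781, so h₀ = 2.0693 rad = 118.56°.
Daylight = 2h₀/(2π) × 24.00 h = (2.0693/π) × 24.00 = 15.81 h.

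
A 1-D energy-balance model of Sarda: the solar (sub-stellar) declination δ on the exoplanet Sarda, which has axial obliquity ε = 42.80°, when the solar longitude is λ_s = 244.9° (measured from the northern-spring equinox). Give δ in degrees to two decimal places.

δ = -37.97°

sin δ = sin ε · sin λ_s = sin 42.80° × sin 244.9° = -0.615281.
δ = arcsin(-0.615281) = -37.97°.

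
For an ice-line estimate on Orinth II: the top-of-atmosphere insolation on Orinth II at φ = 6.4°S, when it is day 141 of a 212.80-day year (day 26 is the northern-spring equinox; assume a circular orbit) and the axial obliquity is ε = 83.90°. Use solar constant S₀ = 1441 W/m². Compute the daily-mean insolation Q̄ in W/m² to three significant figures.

Q̄ ≈ 462 W/m²

Solar longitude: λ_s = 360° × (141 − 26)/212.80 = 194.549°.
sin δ = sin 83.90° × sin 194.549° = -0.24978, so δ = -14.465°.
cos H₀ = −tan(-6.4°) tan(-14.465°) = -0.0289, H₀ = 1.5997 rad.
Bracket: H₀ sin φ sin δ + cos φ cos δ sin H₀ = 1.5997×-0.11147×-0.24978 + 0.99377×0.96830×0.99958 = 0.044540 + 0.961863 = 1.006403.
Q̄ = (S₀/π) × [bracket] = (1441/π) × 1.006403 = 461.6 W/m².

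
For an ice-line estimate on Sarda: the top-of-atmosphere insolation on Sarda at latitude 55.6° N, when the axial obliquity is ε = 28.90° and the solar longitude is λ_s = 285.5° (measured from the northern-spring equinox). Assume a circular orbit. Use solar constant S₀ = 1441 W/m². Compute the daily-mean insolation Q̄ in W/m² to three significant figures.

Q̄ ≈ 24.4 W/m²

Solar declination: sin δ = sin ε · sin λ_s = sin 28.90° × sin 285.5° = -0.46571, so δ = -27.756°.
cos H₀ = −tan(+55.6°) tan(-27.756°) = 0.7686, H₀ = 0.6942 rad.
Bracket: H₀ sin φ sin δ + cos φ cos δ sin H₀ = 0.6942×0.82511×-0.46571 + 0.56497×0.88494×0.63976 = -0.266755 + 0.319857 = 0.053102.
Q̄ = (S₀/π) × [bracket] = (1441/π) × 0.053102 = 24.36 W/m².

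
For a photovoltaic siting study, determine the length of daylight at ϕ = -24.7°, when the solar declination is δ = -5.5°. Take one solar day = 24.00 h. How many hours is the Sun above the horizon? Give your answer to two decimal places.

12.34 h

cos h₀ = −tan ϕ · tan δ = −tan(-24.7°) × tan(-5.500°) = -0.0443, so h₀ = 1.6151 rad = 92.54°.
Daylight = 2h₀/(2π) × 24.00 h = (1.6151/π) × 24.00 = 12.34 h.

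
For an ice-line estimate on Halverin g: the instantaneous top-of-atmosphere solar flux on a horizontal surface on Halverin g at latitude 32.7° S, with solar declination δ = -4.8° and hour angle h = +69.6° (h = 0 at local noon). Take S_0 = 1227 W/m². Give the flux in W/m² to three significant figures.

cos θ_z = sin ϕ sin δ + cos ϕ cos δ cos h = 0.045206 + 0.292298 = 0.337504.
Flux = S_0 · cos θ_z = 1227 × 0.337504 = 414.1 W/m².

414 W/m²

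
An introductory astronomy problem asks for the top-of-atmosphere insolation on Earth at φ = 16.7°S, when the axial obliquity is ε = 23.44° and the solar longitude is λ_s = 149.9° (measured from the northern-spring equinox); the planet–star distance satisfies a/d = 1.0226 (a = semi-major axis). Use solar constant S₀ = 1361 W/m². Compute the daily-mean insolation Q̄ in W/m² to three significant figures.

Solar declination: sin δ = sin ε · sin λ_s = sin 23.44° × sin 149.9° = 0.19950, so δ = +11.507°.
cos H₀ = −tan(-16.7°) tan(+11.507°) = 0.0611, H₀ = 1.5097 rad.
Bracket: H₀ sin φ sin δ + cos φ cos δ sin H₀ = 1.5097×-0.28736×0.19950 + 0.95782×0.97990×0.99813 = -0.086549 + 0.936813 = 0.850264.
Inverse-square distance factor (a/d)² = 1.0226² = 1.045711.
Q̄ = (S₀/π) × 1.045711 × [bracket] = (1361/π) × 1.045711 × 0.850264 = 385.2 W/m².

Q̄ ≈ 385 W/m²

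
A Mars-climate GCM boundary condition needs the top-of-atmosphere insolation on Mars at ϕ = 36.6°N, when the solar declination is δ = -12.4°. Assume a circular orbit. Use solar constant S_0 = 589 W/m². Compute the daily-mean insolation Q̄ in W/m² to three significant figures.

Q̄ ≈ 111 W/m²

cos h₀ = −tan(+36.6°) tan(-12.400°) = 0.1633, h₀ = 1.4068 rad.
Bracket: h₀ sin ϕ sin δ + cos ϕ cos δ sin h₀ = 1.4068×0.59622×-0.21474 + 0.80282×0.97667×0.98658 = -0.180116 + 0.773568 = 0.593452.
Q̄ = (S_0/π) × [bracket] = (589/π) × 0.593452 = 111.3 W/m².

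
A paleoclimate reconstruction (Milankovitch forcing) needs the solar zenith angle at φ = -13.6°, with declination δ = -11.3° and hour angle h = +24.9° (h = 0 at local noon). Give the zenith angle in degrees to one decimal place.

cos θ_z = sin φ sin δ + cos φ cos δ cos h = 0.046075 + 0.864521 = 0.910596.
θ_z = arccos(0.910596) = 24.4°.

θ_z = 24.4°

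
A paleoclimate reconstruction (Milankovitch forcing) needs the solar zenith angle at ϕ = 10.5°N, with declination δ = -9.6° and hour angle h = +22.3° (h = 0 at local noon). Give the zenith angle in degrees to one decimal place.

cos θ_z = sin ϕ sin δ + cos ϕ cos δ cos h = -0.030391 + 0.896977 = 0.866586.
θ_z = arccos(0.866586) = 29.9°.

θ_z = 29.9°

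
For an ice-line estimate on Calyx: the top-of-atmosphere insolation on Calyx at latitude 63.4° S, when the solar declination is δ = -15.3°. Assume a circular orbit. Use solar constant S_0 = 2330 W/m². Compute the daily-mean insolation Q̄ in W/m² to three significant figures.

Q̄ ≈ 644 W/m²

cos h₀ = −tan(-63.4°) tan(-15.300°) = -0.5463, h₀ = 2.1487 rad.
Bracket: h₀ sin ϕ sin δ + cos ϕ cos δ sin h₀ = 2.1487×-0.89415×-0.26387 + 0.44776×0.96456×0.83759 = 0.506963 + 0.361748 = 0.868711.
Q̄ = (S_0/π) × [bracket] = (2330/π) × 0.868711 = 644.3 W/m².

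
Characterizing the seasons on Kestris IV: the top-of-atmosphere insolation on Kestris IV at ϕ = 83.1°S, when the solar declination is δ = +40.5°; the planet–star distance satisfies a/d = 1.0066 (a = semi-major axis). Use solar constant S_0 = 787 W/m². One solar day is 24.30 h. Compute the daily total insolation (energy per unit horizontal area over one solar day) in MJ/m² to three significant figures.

0.00 MJ/m²

cos h₀ = −tan(-83.1°) tan(+40.500°) = 7.0577 ≥ 1 ⇒ polar night, h₀ = 0 and Q̄ = 0.
Inverse-square distance factor (a/d)² = 1.0066² = 1.013244.
Daily total = Q̄ × 24.30 h × 3600 s/h = 0.00 MJ/m².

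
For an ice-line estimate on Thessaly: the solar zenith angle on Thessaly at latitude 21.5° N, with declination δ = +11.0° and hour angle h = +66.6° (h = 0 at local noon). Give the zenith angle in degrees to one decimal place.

cos θ_z = sin φ sin δ + cos φ cos δ cos h = 0.069932 + 0.362724 = 0.432656.
θ_z = arccos(0.432656) = 64.4°.

θ_z = 64.4°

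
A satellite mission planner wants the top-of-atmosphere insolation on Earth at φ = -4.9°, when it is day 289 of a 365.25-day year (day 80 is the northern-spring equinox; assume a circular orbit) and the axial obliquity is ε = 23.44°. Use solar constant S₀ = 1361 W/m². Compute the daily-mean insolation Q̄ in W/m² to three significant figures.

Solar longitude: λ_s = 360° × (289 − 80)/365.25 = 205.996°.
sin δ = sin 23.44° × sin 205.996° = -0.17435, so δ = -10.041°.
cos H₀ = −tan(-4.9°) tan(-10.041°) = -0.0152, H₀ = 1.5860 rad.
Bracket: H₀ sin φ sin δ + cos φ cos δ sin H₀ = 1.5860×-0.08542×-0.17435 + 0.99635×0.98468×0.99988 = 0.023620 + 0.980968 = 1.004588.
Q̄ = (S₀/π) × [bracket] = (1361/π) × 1.004588 = 435.2 W/m².

Q̄ ≈ 435 W/m²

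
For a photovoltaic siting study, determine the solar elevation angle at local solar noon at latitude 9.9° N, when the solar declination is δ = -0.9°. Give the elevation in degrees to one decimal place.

At local noon the hour angle is zero, so the zenith angle equals |ϕ − δ| = |+9.9° − (-0.900°)| = 10.800°.
Elevation = 90° − 10.800° = 79.2°.

79.2°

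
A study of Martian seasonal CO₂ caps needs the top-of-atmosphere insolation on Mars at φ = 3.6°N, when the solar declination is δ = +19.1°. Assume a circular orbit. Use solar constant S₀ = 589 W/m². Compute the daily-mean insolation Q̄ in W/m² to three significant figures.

cos H₀ = −tan(+3.6°) tan(+19.100°) = -0.0218, H₀ = 1.5926 rad.
Bracket: H₀ sin φ sin δ + cos φ cos δ sin H₀ = 1.5926×0.06279×0.32722 + 0.99803×0.94495×0.99976 = 0.032722 + 0.942862 = 0.975584.
Q̄ = (S₀/π) × [bracket] = (589/π) × 0.975584 = 182.9 W/m².

Q̄ ≈ 183 W/m²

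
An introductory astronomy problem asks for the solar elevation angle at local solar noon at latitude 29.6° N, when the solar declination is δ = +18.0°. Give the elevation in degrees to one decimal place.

78.4°

At local noon the hour angle is zero, so the zenith angle equals |φ − δ| = |+29.6° − (+18.000°)| = 11.600°.
Elevation = 90° − 11.600° = 78.4°.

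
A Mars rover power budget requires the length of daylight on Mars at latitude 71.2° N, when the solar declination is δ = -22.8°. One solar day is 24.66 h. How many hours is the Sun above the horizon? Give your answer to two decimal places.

cos H₀ = −tan φ · tan δ = 1.2348 ≥ 1, so the Sun never rises (polar night) and H₀ = 0.
Daylight = 2H₀/(2π) × 24.66 h = (0.0000/π) × 24.66 = 0.00 h.

0.00 h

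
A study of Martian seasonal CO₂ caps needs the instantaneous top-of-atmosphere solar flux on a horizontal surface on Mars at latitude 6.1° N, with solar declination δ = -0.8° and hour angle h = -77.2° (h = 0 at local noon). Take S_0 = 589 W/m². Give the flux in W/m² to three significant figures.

129 W/m²

cos θ_z = sin ϕ sin δ + cos ϕ cos δ cos h = -0.001484 + 0.220273 = 0.218789.
Flux = S_0 · cos θ_z = 589 × 0.218789 = 128.9 W/m².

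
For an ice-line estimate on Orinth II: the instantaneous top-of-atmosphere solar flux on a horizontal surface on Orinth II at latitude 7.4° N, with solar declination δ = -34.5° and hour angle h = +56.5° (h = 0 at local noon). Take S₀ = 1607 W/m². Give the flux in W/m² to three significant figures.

cos θ_z = sin φ sin δ + cos φ cos δ cos h = -0.072951 + 0.451077 = 0.378126.
Flux = S₀ · cos θ_z = 1607 × 0.378126 = 607.6 W/m².

608 W/m²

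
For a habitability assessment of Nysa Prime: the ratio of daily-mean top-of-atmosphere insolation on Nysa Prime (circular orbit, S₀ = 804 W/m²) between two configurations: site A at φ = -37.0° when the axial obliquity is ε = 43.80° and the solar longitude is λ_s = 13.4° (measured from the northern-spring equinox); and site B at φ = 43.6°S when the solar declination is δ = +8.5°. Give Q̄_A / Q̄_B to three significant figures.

— Configuration A (φ=-37.0°):
Solar declination: sin δ = sin ε · sin λ_s = sin 43.80° × sin 13.4° = 0.16040, so δ = +9.230°.
cos H₀ = −tan(-37.0°) tan(+9.230°) = 0.1225, H₀ = 1.4480 rad.
Bracket: H₀ sin φ sin δ + cos φ cos δ sin H₀ = 1.4480×-0.60182×0.16040 + 0.79864×0.98705×0.99247 = -0.139778 + 0.782362 = 0.642584.
Q̄ = (S₀/π) × [bracket] = (804/π) × 0.642584 = 164.45 W/m².
— Configuration B (φ=-43.6°):
cos H₀ = −tan(-43.6°) tan(+8.500°) = 0.1423, H₀ = 1.4280 rad.
Bracket: H₀ sin φ sin δ + cos φ cos δ sin H₀ = 1.4280×-0.68962×0.14781 + 0.72417×0.98902×0.98982 = -0.145560 + 0.708928 = 0.563368.
Q̄ = (S₀/π) × [bracket] = (804/π) × 0.563368 = 144.18 W/m².
Ratio Q̄_A / Q̄_B = 164.45 / 144.18 = 1.141.

Q̄_A / Q̄_B ≈ 1.14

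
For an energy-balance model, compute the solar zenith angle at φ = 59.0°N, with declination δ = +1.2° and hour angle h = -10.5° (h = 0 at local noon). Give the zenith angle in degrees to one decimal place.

θ_z = 58.4°

cos θ_z = sin φ sin δ + cos φ cos δ cos h = 0.017951 + 0.506303 = 0.524254.
θ_z = arccos(0.524254) = 58.4°.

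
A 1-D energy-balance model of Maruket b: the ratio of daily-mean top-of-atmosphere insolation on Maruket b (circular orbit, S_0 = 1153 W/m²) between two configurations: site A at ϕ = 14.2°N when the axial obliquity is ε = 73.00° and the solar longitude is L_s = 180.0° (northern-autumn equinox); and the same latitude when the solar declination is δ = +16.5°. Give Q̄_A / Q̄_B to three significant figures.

— Configuration A (ϕ=+14.2°):
Solar declination: sin δ = sin ε · sin L_s = sin 73.00° × sin 180.0° = 0.00000, so δ = +0.000°.
cos h₀ = −tan(+14.2°) tan(+0.000°) = -0.0000, h₀ = 1.5708 rad.
Bracket: h₀ sin ϕ sin δ + cos ϕ cos δ sin h₀ = 1.5708×0.24531×0.00000 + 0.96945×1.00000×1.00000 = 0.000000 + 0.969450 = 0.969450.
Q̄ = (S_0/π) × [bracket] = (1153/π) × 0.969450 = 355.80 W/m².
— Configuration B (ϕ=+14.2°):
cos h₀ = −tan(+14.2°) tan(+16.500°) = -0.0750, h₀ = 1.6458 rad.
Bracket: h₀ sin ϕ sin δ + cos ϕ cos δ sin h₀ = 1.6458×0.24531×0.28402 + 0.96945×0.95882×0.99719 = 0.114668 + 0.926916 = 1.041584.
Q̄ = (S_0/π) × [bracket] = (1153/π) × 1.041584 = 382.27 W/m².
Ratio Q̄_A / Q̄_B = 355.80 / 382.27 = 0.9308.

Q̄_A / Q̄_B ≈ 0.931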